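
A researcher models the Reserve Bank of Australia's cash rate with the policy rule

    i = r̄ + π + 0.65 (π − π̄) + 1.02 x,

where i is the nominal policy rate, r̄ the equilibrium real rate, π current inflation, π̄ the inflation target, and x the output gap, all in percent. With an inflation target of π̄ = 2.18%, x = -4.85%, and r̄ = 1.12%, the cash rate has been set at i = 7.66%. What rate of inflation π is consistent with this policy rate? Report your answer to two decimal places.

Collecting π: i = r̄ + (1 + 0.65) π − 0.65 π̄ + 1.02 x
1.65 π = 7.66 − 1.12 + 0.65 × 2.18 − 1.02 × (-4.85) = 12.904
π = 12.904 / 1.65 = 7.82

7.82%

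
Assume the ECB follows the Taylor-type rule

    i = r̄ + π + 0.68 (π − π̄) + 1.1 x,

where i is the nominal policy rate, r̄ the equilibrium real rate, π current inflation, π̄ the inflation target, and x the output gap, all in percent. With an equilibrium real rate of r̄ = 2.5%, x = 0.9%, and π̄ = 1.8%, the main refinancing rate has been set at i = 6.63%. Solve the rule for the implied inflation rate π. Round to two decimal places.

Collecting π: i = r̄ + (1 + 0.68) π − 0.68 π̄ + 1.1 x
1.68 π = 6.63 − 2.5 + 0.68 × 1.8 − 1.1 × 0.9 = 4.364
π = 4.364 / 1.68 = 2.60

2.60%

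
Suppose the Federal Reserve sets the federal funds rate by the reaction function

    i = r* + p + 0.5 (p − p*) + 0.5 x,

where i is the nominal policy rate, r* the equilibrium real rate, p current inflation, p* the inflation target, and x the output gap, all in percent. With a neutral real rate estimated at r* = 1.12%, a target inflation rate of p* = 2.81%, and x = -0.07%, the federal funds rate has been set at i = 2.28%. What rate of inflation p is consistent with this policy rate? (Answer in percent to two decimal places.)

Collecting p: i = r* + (1 + 0.5) p − 0.5 p* + 0.5 x
1.5 p = 2.28 − 1.12 + 0.5 × 2.81 − 0.5 × (-0.07) = 2.6
p = 2.6 / 1.5 = 1.73

1.73%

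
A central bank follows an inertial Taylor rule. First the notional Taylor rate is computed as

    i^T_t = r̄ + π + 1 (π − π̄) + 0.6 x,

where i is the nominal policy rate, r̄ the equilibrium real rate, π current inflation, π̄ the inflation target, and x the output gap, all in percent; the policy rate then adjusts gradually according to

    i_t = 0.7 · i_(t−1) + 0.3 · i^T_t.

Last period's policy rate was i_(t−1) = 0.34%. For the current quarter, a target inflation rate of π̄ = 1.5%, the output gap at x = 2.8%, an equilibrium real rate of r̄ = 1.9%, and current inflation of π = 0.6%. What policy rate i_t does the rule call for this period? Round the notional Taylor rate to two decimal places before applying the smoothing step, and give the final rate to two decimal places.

1.22%

i^T_t = 1.9 + 0.6 + 1 × (0.6 − 1.5) + 0.6 × 2.8
   = 1.9 + 0.6 − 0.9 + 1.68 = 3.28
i_t = 0.7 × 0.34 + 0.3 × 3.28 = 0.238 + 0.984 = 1.22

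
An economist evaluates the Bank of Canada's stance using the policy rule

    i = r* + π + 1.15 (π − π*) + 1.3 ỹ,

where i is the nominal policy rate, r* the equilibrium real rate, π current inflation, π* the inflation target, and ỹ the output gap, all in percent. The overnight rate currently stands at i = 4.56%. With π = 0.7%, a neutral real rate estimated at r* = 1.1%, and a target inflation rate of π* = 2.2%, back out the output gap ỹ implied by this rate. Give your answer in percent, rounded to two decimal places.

3.45%

1.3 ỹ = 4.56 − 1.1 − 0.7 − 1.15 × (0.7 − 2.2) = 4.485
ỹ = 4.485 / 1.3 = 3.45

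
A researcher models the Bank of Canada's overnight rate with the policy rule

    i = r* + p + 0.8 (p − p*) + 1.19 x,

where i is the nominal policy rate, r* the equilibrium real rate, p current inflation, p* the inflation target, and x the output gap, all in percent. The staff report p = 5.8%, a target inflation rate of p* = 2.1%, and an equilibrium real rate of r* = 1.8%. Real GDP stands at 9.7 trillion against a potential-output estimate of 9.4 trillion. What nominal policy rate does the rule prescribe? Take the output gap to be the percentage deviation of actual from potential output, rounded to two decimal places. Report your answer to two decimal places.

Output gap = 100 × (9.7 − 9.4) / 9.4 = 3.19%.
i = 1.80 + 5.80 + 0.8 × (5.80 − 2.10) + 1.19 × 3.19
   = 1.80 + 5.8 + 2.96 + 3.7961 = 14.36

14.36%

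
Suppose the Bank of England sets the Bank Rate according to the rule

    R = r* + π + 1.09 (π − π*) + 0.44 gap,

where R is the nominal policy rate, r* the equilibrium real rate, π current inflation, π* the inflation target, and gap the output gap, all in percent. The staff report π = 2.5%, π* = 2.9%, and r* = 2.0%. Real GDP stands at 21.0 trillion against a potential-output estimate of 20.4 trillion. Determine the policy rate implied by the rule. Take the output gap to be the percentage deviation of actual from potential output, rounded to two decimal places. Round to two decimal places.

5.36%

Output gap = 100 × (21.0 − 20.4) / 20.4 = 2.94%.
R = 2.00 + 2.50 + 1.09 × (2.50 − 2.90) + 0.44 × 2.94
   = 2.00 + 2.5 − 0.436 + 1.2936 = 5.36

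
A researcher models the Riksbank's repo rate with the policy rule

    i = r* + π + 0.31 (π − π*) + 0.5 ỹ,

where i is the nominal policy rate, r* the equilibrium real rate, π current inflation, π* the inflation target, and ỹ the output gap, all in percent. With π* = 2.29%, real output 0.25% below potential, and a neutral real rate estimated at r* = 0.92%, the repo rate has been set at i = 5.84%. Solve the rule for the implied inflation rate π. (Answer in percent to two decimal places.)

4.39%

Output 0.25% below potential → ỹ = -0.25.
Collecting π: i = r* + (1 + 0.31) π − 0.31 π* + 0.5 ỹ
1.31 π = 5.84 − 0.92 + 0.31 × 2.29 − 0.5 × (-0.25) = 5.7549
π = 5.7549 / 1.31 = 4.39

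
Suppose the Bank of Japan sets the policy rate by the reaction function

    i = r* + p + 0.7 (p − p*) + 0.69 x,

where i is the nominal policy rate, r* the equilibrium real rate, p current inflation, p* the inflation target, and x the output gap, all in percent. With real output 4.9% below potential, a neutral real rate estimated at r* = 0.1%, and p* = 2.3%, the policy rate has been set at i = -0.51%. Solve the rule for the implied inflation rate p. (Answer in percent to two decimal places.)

Output 4.9% below potential → x = -4.9.
Collecting p: i = r* + (1 + 0.7) p − 0.7 p* + 0.69 x
1.7 p = -0.51 − 0.1 + 0.7 × 2.3 − 0.69 × (-4.9) = 4.381
p = 4.381 / 1.7 = 2.58

2.58%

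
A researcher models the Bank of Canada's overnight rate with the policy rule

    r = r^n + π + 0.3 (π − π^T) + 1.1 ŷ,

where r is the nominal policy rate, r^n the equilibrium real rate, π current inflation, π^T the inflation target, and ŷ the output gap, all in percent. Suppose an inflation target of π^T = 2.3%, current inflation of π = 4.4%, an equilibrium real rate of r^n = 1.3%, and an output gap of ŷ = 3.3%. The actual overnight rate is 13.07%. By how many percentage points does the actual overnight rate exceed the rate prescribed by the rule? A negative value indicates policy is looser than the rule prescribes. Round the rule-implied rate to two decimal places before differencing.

r = 1.3 + 4.4 + 0.3 × (4.4 − 2.3) + 1.1 × 3.3
   = 1.3 + 4.4 + 0.63 + 3.63 = 9.96
Deviation = 13.07 − 9.96 = 3.11 pp.

3.11 pp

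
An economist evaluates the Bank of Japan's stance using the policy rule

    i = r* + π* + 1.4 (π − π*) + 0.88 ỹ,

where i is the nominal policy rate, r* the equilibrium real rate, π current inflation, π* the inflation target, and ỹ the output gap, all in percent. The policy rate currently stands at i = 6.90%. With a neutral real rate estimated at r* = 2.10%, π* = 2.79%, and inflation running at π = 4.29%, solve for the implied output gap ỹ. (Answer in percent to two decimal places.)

-0.10%

0.88 ỹ = 6.90 − 2.10 − 2.79 − 1.4 × (4.29 − 2.79) = -0.09
ỹ = -0.09 / 0.88 = -0.10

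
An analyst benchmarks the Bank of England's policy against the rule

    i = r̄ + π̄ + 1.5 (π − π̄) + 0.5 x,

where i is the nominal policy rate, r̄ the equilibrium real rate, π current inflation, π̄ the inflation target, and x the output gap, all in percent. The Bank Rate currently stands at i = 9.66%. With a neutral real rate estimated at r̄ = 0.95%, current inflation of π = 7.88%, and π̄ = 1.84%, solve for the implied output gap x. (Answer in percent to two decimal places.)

0.5 x = 9.66 − 0.95 − 1.84 − 1.5 × (7.88 − 1.84) = -2.19
x = -2.19 / 0.5 = -4.38

-4.38%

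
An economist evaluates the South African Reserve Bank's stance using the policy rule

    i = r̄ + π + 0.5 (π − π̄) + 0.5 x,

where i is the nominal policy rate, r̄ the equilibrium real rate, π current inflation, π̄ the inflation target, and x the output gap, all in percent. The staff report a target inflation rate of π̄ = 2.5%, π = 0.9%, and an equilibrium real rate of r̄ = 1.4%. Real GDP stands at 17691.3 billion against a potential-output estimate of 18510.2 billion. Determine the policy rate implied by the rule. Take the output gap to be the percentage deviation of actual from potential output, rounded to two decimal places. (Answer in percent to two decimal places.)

-0.71%

Output gap = 100 × (17691.3 − 18510.2) / 18510.2 = -4.42%.
i = 1.40 + 0.90 + 0.5 × (0.90 − 2.50) + 0.5 × (-4.42)
   = 1.40 + 0.9 − 0.8 − 2.21 = -0.71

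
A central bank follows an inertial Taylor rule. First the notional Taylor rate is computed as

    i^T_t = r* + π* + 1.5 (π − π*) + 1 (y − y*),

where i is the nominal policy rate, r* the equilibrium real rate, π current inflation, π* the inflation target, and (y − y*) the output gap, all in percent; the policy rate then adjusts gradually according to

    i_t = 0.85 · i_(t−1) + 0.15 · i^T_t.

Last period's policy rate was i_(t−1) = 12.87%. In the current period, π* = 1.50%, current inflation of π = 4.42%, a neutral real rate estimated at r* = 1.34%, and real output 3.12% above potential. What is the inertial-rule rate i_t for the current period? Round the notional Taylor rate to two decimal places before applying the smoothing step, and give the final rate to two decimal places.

12.49%

Output 3.12% above potential → (y − y*) = 3.12.
i^T_t = 1.34 + 1.50 + 1.5 × (4.42 − 1.50) + 1 × 3.12
   = 1.34 + 1.5 + 4.38 + 3.12 = 10.34
i_t = 0.85 × 12.87 + 0.15 × 10.34 = 10.9395 + 1.551 = 12.49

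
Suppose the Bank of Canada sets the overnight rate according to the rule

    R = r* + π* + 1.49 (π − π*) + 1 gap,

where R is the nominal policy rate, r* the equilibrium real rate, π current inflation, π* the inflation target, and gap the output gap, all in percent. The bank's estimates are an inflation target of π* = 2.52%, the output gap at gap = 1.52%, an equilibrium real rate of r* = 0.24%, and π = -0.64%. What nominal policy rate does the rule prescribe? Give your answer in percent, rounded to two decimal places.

-0.43%

R = 0.24 + 2.52 + 1.49 × (-0.64 − 2.52) + 1 × 1.52
   = 0.24 + 2.52 − 4.7084 + 1.52 = -0.43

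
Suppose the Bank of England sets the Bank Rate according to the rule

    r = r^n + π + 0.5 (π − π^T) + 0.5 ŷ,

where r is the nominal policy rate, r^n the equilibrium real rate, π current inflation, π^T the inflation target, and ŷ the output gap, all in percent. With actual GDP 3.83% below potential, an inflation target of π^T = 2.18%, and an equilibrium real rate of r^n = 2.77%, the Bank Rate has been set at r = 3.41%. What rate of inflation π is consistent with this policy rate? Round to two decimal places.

Output 3.83% below potential → ŷ = -3.83.
Collecting π: r = r^n + (1 + 0.5) π − 0.5 π^T + 0.5 ŷ
1.5 π = 3.41 − 2.77 + 0.5 × 2.18 − 0.5 × (-3.83) = 3.645
π = 3.645 / 1.5 = 2.43

2.43%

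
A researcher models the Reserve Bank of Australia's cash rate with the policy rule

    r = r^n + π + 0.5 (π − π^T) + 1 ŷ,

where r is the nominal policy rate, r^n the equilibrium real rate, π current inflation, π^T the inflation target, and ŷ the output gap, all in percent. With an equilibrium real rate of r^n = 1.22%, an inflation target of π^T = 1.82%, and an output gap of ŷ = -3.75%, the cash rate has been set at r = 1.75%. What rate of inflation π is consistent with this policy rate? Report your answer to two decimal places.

3.46%

Collecting π: r = r^n + (1 + 0.5) π − 0.5 π^T + 1 ŷ
1.5 π = 1.75 − 1.22 + 0.5 × 1.82 − 1 × (-3.75) = 5.19
π = 5.19 / 1.5 = 3.46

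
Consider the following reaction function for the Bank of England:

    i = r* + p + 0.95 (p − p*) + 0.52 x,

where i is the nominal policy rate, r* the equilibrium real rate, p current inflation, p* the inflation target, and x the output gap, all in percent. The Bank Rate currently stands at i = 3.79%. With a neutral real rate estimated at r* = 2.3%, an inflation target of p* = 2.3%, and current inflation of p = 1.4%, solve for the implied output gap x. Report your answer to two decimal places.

1.82%

0.52 x = 3.79 − 2.3 − 1.4 − 0.95 × (1.4 − 2.3) = 0.945
x = 0.945 / 0.52 = 1.82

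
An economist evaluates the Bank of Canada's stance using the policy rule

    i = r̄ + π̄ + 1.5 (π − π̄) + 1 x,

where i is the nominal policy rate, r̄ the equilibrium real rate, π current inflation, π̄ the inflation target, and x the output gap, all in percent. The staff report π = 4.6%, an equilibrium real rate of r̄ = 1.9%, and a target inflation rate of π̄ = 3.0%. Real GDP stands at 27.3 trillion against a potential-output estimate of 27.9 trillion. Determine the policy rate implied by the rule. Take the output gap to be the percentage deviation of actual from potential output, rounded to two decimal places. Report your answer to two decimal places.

Output gap = 100 × (27.3 − 27.9) / 27.9 = -2.15%.
i = 1.90 + 3.00 + 1.5 × (4.60 − 3.00) + 1 × (-2.15)
   = 1.90 + 3 + 2.4 − 2.15 = 5.15

5.15%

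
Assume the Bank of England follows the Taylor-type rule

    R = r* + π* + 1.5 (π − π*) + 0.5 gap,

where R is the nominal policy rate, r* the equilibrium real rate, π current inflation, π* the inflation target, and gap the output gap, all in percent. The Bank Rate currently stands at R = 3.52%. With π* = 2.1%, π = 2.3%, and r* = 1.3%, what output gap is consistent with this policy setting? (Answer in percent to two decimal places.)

0.5 gap = 3.52 − 1.3 − 2.1 − 1.5 × (2.3 − 2.1) = -0.18
gap = -0.18 / 0.5 = -0.36

-0.36%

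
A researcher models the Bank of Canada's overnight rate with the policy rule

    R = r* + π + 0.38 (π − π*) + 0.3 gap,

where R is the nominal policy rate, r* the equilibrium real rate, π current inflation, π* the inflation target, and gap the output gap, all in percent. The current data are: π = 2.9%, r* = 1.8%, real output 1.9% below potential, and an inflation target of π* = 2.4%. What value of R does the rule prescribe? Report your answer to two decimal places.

4.32%

Output 1.9% below potential → gap = -1.9.
R = 1.8 + 2.9 + 0.38 × (2.9 − 2.4) + 0.3 × (-1.9)
   = 1.8 + 2.9 + 0.19 − 0.57 = 4.32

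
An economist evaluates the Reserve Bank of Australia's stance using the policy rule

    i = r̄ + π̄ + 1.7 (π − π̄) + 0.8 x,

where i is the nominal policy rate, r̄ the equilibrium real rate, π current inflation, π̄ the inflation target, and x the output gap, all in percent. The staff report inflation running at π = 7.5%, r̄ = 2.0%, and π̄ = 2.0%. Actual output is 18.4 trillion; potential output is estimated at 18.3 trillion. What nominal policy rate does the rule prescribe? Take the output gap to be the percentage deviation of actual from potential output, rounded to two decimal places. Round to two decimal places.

13.79%

Output gap = 100 × (18.4 − 18.3) / 18.3 = 0.55%.
i = 2.00 + 2.00 + 1.7 × (7.50 − 2.00) + 0.8 × 0.55
   = 2.00 + 2 + 9.35 + 0.44 = 13.79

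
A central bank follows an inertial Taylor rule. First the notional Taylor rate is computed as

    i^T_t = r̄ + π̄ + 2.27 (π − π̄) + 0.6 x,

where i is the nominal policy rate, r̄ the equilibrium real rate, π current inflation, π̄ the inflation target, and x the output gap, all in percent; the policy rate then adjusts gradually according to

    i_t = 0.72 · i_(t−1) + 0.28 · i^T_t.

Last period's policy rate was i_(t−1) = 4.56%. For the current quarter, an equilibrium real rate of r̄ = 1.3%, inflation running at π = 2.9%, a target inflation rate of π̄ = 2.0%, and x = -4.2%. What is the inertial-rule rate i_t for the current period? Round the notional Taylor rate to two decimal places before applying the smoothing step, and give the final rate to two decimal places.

i^T_t = 1.3 + 2.0 + 2.27 × (2.9 − 2.0) + 0.6 × (-4.2)
   = 1.3 + 2 + 2.043 − 2.52 = 2.82
i_t = 0.72 × 4.56 + 0.28 × 2.82 = 3.2832 + 0.7896 = 4.07

4.07%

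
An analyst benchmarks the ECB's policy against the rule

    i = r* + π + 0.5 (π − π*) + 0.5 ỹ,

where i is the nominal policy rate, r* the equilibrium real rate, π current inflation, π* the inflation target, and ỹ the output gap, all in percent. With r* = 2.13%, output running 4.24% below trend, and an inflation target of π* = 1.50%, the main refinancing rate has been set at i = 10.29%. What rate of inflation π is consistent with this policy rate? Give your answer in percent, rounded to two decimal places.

Output 4.24% below potential → ỹ = -4.24.
Collecting π: i = r* + (1 + 0.5) π − 0.5 π* + 0.5 ỹ
1.5 π = 10.29 − 2.13 + 0.5 × 1.50 − 0.5 × (-4.24) = 11.03
π = 11.03 / 1.5 = 7.35

7.35%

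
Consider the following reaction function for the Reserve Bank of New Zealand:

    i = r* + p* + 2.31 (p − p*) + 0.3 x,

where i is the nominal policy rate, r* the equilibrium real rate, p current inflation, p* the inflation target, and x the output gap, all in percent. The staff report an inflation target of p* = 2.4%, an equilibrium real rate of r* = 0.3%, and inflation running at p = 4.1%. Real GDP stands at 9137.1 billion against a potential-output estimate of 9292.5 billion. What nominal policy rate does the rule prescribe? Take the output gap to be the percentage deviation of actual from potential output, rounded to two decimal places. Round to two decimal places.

Output gap = 100 × (9137.1 − 9292.5) / 9292.5 = -1.67%.
i = 0.30 + 2.40 + 2.31 × (4.10 − 2.40) + 0.3 × (-1.67)
   = 0.30 + 2.4 + 3.927 − 0.501 = 6.13

6.13%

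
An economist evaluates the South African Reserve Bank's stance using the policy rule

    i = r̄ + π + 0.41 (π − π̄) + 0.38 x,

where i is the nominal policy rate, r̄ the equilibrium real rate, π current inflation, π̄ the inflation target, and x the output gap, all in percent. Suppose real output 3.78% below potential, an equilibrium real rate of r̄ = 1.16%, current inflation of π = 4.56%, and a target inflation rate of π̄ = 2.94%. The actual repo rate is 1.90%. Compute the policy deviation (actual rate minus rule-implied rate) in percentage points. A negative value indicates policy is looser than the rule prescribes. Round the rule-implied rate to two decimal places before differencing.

Output 3.78% below potential → x = -3.78.
i = 1.16 + 4.56 + 0.41 × (4.56 − 2.94) + 0.38 × (-3.78)
   = 1.16 + 4.56 + 0.6642 − 1.4364 = 4.95
Deviation = 1.90 − 4.95 = -3.05 pp.

-3.05 pp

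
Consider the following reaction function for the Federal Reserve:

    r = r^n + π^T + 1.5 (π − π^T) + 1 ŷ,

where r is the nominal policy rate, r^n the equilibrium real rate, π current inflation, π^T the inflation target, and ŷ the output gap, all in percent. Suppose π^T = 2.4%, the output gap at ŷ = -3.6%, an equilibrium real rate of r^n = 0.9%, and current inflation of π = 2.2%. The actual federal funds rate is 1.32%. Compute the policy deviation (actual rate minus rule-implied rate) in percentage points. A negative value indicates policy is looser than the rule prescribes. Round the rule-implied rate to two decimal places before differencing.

1.92 pp

r = 0.9 + 2.4 + 1.5 × (2.2 − 2.4) + 1 × (-3.6)
   = 0.9 + 2.4 − 0.3 − 3.6 = -0.60
Deviation = 1.32 − (-0.60) = 1.92 pp.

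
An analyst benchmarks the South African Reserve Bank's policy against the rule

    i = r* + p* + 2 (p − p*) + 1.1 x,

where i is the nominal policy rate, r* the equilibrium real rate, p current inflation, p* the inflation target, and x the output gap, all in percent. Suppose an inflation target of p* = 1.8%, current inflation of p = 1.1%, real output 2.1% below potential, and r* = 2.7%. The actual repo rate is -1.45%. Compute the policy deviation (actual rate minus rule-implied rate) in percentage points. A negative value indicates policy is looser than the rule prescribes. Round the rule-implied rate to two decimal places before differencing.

Output 2.1% below potential → x = -2.1.
i = 2.7 + 1.8 + 2 × (1.1 − 1.8) + 1.1 × (-2.1)
   = 2.7 + 1.8 − 1.4 − 2.31 = 0.79
Deviation = -1.45 − 0.79 = -2.24 pp.

-2.24 pp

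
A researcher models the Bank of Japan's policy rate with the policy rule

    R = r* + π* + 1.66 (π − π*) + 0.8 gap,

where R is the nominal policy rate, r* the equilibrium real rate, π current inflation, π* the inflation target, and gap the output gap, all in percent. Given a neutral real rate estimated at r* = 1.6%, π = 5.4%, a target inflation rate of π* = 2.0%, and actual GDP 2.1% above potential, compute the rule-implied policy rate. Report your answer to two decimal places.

10.92%

Output 2.1% above potential → gap = 2.1.
R = 1.6 + 2.0 + 1.66 × (5.4 − 2.0) + 0.8 × 2.1
   = 1.6 + 2 + 5.644 + 1.68 = 10.92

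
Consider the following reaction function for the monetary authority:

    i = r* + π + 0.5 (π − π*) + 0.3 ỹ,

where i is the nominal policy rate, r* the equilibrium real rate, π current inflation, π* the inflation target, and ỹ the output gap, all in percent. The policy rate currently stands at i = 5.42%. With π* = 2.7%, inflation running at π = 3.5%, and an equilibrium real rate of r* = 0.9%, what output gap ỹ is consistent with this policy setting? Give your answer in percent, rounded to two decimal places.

2.07%

0.3 ỹ = 5.42 − 0.9 − 3.5 − 0.5 × (3.5 − 2.7) = 0.62
ỹ = 0.62 / 0.3 = 2.07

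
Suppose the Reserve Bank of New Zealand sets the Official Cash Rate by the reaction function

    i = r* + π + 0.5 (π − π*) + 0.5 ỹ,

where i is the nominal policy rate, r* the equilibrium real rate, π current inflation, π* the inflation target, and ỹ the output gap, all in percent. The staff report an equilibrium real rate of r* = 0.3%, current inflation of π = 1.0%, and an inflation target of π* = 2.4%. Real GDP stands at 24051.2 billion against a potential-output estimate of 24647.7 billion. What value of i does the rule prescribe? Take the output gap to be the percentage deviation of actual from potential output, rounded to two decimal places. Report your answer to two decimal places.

Output gap = 100 × (24051.2 − 24647.7) / 24647.7 = -2.42%.
i = 0.30 + 1.00 + 0.5 × (1.00 − 2.40) + 0.5 × (-2.42)
   = 0.30 + 1 − 0.7 − 1.21 = -0.61

-0.61%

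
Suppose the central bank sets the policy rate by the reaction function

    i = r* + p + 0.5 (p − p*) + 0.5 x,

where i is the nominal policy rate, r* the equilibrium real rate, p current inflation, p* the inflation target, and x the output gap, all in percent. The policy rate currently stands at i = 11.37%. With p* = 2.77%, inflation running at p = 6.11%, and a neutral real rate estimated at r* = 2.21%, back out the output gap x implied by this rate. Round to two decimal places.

2.76%

0.5 x = 11.37 − 2.21 − 6.11 − 0.5 × (6.11 − 2.77) = 1.38
x = 1.38 / 0.5 = 2.76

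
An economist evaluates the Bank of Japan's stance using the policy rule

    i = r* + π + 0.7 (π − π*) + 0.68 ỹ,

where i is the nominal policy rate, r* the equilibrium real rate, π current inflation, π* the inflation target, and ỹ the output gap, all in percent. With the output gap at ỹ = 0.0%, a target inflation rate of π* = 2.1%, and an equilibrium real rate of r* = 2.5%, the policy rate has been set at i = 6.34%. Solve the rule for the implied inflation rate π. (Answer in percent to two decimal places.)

Collecting π: i = r* + (1 + 0.7) π − 0.7 π* + 0.68 ỹ
1.7 π = 6.34 − 2.5 + 0.7 × 2.1 − 0.68 × 0.0 = 5.31
π = 5.31 / 1.7 = 3.12

3.12%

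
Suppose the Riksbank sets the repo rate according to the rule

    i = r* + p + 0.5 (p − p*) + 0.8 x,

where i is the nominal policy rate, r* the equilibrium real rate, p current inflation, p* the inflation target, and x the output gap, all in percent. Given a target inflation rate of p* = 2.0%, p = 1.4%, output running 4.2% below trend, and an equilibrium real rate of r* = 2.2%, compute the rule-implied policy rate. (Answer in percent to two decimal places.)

Output 4.2% below potential → x = -4.2.
i = 2.2 + 1.4 + 0.5 × (1.4 − 2.0) + 0.8 × (-4.2)
   = 2.2 + 1.4 − 0.3 − 3.36 = -0.06

-0.06%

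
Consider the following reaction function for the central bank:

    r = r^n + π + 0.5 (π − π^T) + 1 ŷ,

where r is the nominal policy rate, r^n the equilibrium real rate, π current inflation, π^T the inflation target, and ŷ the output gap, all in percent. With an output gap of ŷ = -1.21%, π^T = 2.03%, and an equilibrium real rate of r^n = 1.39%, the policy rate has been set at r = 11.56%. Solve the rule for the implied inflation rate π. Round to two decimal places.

8.26%

Collecting π: r = r^n + (1 + 0.5) π − 0.5 π^T + 1 ŷ
1.5 π = 11.56 − 1.39 + 0.5 × 2.03 − 1 × (-1.21) = 12.395
π = 12.395 / 1.5 = 8.26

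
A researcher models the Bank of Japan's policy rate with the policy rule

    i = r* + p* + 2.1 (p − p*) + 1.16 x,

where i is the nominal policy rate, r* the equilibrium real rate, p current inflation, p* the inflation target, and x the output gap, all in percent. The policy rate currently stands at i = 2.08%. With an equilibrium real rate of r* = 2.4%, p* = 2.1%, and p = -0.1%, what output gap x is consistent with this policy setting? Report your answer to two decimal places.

1.90%

1.16 x = 2.08 − 2.4 − 2.1 − 2.1 × ((-0.1) − 2.1) = 2.2
x = 2.2 / 1.16 = 1.90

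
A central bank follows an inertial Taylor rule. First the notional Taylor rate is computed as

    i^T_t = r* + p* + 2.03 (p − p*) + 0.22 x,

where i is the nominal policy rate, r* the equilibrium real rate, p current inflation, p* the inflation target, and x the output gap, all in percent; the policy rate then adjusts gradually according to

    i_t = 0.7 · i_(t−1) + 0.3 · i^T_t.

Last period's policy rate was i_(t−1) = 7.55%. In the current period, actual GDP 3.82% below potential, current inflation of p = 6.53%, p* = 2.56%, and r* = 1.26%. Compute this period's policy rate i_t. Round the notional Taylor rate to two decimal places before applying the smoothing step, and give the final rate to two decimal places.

8.60%

Output 3.82% below potential → x = -3.82.
i^T_t = 1.26 + 2.56 + 2.03 × (6.53 − 2.56) + 0.22 × (-3.82)
   = 1.26 + 2.56 + 8.0591 − 0.8404 = 11.04
i_t = 0.7 × 7.55 + 0.3 × 11.04 = 5.285 + 3.312 = 8.60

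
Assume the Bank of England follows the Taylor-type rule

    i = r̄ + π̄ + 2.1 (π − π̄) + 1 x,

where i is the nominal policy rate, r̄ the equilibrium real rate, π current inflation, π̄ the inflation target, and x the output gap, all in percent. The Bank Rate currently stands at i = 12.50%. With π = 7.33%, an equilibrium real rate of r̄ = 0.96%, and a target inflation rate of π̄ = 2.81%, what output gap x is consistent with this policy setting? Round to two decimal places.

-0.76%

1 x = 12.50 − 0.96 − 2.81 − 2.1 × (7.33 − 2.81) = -0.762
x = -0.762 / 1 = -0.76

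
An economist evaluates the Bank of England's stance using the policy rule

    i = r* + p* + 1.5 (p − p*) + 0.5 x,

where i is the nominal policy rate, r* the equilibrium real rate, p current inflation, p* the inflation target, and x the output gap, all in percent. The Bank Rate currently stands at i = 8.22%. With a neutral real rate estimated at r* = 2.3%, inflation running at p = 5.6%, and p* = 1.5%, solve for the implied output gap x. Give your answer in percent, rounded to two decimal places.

-3.46%

0.5 x = 8.22 − 2.3 − 1.5 − 1.5 × (5.6 − 1.5) = -1.73
x = -1.73 / 0.5 = -3.46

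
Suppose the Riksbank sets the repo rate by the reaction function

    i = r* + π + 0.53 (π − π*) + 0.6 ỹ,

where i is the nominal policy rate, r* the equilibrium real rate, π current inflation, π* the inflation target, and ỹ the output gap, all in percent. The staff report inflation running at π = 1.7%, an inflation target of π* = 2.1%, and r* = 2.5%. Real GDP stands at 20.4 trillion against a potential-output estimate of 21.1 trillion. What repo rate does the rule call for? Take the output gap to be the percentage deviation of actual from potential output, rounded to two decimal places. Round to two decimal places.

Output gap = 100 × (20.4 − 21.1) / 21.1 = -3.32%.
i = 2.50 + 1.70 + 0.53 × (1.70 − 2.10) + 0.6 × (-3.32)
   = 2.50 + 1.7 − 0.212 − 1.992 = 2.00

2.00%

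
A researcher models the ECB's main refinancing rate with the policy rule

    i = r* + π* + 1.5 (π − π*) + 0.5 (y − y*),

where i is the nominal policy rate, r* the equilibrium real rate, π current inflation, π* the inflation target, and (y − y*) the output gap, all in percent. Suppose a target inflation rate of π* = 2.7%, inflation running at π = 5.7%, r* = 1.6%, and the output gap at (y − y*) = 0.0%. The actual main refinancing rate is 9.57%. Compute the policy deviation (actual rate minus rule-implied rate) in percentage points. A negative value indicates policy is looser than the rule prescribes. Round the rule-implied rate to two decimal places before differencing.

0.77 pp

i = 1.6 + 2.7 + 1.5 × (5.7 − 2.7) + 0.5 × 0.0
   = 1.6 + 2.7 + 4.5 + 0 = 8.80
Deviation = 9.57 − 8.80 = 0.77 pp.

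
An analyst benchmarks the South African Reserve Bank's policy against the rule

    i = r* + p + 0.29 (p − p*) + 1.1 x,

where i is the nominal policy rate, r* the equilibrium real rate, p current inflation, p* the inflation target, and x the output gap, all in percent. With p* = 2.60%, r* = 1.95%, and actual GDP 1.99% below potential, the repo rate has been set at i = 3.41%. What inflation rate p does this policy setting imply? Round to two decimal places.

3.41%

Output 1.99% below potential → x = -1.99.
Collecting p: i = r* + (1 + 0.29) p − 0.29 p* + 1.1 x
1.29 p = 3.41 − 1.95 + 0.29 × 2.60 − 1.1 × (-1.99) = 4.403
p = 4.403 / 1.29 = 3.41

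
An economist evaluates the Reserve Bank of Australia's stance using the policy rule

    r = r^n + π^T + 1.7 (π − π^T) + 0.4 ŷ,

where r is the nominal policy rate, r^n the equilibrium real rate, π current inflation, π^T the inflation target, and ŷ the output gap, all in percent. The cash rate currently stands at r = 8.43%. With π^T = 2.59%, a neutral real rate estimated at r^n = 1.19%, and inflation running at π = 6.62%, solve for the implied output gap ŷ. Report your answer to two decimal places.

0.4 ŷ = 8.43 − 1.19 − 2.59 − 1.7 × (6.62 − 2.59) = -2.201
ŷ = -2.201 / 0.4 = -5.50

-5.50%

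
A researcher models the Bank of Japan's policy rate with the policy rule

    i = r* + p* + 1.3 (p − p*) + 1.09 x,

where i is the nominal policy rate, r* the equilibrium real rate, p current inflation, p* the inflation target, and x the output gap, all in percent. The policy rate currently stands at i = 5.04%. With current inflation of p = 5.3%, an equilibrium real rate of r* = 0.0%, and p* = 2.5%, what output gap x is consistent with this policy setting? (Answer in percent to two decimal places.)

1.09 x = 5.04 − 0.0 − 2.5 − 1.3 × (5.3 − 2.5) = -1.1
x = -1.1 / 1.09 = -1.01

-1.01%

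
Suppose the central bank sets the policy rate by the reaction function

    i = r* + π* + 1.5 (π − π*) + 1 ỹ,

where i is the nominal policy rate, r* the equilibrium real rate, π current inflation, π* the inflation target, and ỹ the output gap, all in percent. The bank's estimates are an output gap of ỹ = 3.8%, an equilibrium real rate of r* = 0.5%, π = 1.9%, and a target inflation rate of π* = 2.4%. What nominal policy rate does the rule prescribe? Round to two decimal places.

5.95%

i = 0.5 + 2.4 + 1.5 × (1.9 − 2.4) + 1 × 3.8
   = 0.5 + 2.4 − 0.75 + 3.8 = 5.95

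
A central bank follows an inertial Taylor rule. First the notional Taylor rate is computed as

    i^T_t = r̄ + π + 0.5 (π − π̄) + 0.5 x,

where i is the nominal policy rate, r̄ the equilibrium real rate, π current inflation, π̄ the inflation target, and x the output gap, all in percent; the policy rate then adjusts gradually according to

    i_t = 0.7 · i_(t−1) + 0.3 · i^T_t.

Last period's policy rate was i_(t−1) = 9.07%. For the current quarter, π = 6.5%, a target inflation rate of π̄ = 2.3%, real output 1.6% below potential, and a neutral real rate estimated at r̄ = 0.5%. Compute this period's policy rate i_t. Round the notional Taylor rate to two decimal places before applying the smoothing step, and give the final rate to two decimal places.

8.84%

Output 1.6% below potential → x = -1.6.
i^T_t = 0.5 + 6.5 + 0.5 × (6.5 − 2.3) + 0.5 × (-1.6)
   = 0.5 + 6.5 + 2.1 − 0.8 = 8.30
i_t = 0.7 × 9.07 + 0.3 × 8.30 = 6.349 + 2.49 = 8.84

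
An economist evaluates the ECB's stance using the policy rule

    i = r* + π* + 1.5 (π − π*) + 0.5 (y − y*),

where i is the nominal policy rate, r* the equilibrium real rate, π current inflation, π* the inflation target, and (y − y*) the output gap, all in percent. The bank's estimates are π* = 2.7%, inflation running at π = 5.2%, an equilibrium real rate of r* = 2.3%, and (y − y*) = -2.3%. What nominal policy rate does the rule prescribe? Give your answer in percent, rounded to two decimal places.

7.60%

i = 2.3 + 2.7 + 1.5 × (5.2 − 2.7) + 0.5 × (-2.3)
   = 2.3 + 2.7 + 3.75 − 1.15 = 7.60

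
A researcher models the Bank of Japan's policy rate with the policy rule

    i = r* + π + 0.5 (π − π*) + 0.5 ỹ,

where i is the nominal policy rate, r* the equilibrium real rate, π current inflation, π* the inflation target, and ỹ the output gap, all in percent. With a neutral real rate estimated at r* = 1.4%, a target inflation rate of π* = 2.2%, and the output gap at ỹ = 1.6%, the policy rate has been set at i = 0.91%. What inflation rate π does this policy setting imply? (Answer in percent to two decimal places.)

-0.13%

Collecting π: i = r* + (1 + 0.5) π − 0.5 π* + 0.5 ỹ
1.5 π = 0.91 − 1.4 + 0.5 × 2.2 − 0.5 × 1.6 = -0.19
π = -0.19 / 1.5 = -0.13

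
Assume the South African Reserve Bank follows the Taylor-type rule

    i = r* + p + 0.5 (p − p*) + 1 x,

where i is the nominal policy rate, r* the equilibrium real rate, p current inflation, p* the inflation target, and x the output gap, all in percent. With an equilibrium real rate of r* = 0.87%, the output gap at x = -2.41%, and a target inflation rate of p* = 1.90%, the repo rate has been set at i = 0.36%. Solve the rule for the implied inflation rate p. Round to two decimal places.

Collecting p: i = r* + (1 + 0.5) p − 0.5 p* + 1 x
1.5 p = 0.36 − 0.87 + 0.5 × 1.90 − 1 × (-2.41) = 2.85
p = 2.85 / 1.5 = 1.90

1.90%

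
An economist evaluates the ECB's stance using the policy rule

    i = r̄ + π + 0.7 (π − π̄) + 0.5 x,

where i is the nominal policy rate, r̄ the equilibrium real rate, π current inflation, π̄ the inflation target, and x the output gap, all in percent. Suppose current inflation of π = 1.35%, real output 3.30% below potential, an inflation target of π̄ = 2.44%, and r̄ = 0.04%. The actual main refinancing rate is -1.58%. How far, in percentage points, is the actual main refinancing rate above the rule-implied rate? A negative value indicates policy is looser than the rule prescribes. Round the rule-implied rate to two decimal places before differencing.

-0.56 pp

Output 3.30% below potential → x = -3.30.
i = 0.04 + 1.35 + 0.7 × (1.35 − 2.44) + 0.5 × (-3.30)
   = 0.04 + 1.35 − 0.763 − 1.65 = -1.02
Deviation = -1.58 − (-1.02) = -0.56 pp.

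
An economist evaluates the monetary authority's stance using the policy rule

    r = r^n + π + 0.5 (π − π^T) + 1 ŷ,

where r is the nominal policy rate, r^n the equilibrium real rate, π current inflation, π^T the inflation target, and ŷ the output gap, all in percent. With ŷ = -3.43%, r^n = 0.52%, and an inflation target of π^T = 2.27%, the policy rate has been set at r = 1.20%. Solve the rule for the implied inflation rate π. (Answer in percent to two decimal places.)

Collecting π: r = r^n + (1 + 0.5) π − 0.5 π^T + 1 ŷ
1.5 π = 1.20 − 0.52 + 0.5 × 2.27 − 1 × (-3.43) = 5.245
π = 5.245 / 1.5 = 3.50

3.50%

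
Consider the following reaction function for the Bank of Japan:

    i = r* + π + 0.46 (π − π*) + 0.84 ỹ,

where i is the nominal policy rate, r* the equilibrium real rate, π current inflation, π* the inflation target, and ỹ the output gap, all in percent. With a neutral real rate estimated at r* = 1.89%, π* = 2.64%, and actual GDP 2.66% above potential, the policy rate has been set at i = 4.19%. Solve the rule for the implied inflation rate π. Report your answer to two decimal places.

0.88%

Output 2.66% above potential → ỹ = 2.66.
Collecting π: i = r* + (1 + 0.46) π − 0.46 π* + 0.84 ỹ
1.46 π = 4.19 − 1.89 + 0.46 × 2.64 − 0.84 × 2.66 = 1.28
π = 1.28 / 1.46 = 0.88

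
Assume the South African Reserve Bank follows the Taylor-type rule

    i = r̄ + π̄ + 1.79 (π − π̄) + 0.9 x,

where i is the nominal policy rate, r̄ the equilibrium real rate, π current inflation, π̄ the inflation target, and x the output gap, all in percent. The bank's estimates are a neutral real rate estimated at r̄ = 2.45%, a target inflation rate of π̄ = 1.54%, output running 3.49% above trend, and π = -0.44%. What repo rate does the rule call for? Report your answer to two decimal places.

Output 3.49% above potential → x = 3.49.
i = 2.45 + 1.54 + 1.79 × (-0.44 − 1.54) + 0.9 × 3.49
   = 2.45 + 1.54 − 3.5442 + 3.141 = 3.59

3.59%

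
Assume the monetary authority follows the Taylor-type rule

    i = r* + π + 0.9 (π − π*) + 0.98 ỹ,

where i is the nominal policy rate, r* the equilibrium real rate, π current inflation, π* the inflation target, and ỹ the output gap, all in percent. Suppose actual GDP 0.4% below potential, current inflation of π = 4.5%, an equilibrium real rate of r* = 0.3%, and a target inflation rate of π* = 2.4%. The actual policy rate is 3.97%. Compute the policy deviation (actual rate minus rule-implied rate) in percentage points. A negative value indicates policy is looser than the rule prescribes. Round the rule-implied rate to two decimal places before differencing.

Output 0.4% below potential → ỹ = -0.4.
i = 0.3 + 4.5 + 0.9 × (4.5 − 2.4) + 0.98 × (-0.4)
   = 0.3 + 4.5 + 1.89 − 0.392 = 6.30
Deviation = 3.97 − 6.30 = -2.33 pp.

-2.33 pp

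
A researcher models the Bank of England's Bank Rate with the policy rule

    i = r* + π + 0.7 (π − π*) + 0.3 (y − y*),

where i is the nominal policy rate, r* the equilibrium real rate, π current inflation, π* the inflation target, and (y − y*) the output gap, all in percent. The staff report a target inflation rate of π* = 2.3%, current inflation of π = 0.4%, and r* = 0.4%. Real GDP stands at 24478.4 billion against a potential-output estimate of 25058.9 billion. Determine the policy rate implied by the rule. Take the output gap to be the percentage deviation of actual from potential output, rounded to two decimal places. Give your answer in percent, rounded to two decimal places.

Output gap = 100 × (24478.4 − 25058.9) / 25058.9 = -2.32%.
i = 0.40 + 0.40 + 0.7 × (0.40 − 2.30) + 0.3 × (-2.32)
   = 0.40 + 0.4 − 1.33 − 0.696 = -1.23

-1.23%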